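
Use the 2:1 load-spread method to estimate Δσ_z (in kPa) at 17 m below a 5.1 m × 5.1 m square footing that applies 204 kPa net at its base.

Δσ_z ≈ 10.9 kPa

By the 2:1 method the load spreads at 1 horizontal : 2 vertical, so at depth z the loaded area has grown by z in each plan dimension:
Δσ = qBL/((B+z)(L+z)) = 204×5.1×5.1/((5.1+17)(5.1+17)) = 10.864 kPa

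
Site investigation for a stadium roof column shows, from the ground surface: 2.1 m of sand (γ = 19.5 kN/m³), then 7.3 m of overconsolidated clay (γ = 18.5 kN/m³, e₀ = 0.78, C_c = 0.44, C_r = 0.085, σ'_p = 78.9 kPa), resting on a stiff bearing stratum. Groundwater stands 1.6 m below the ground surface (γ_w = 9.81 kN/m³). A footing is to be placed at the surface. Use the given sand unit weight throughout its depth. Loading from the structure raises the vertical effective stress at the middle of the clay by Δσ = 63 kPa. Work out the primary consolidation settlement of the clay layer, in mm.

S_c ≈ 419 mm

Mid-depth of clay below the ground surface: z = 2.1 + 7.3/2 = 5.75 m.
Total vertical stress at mid-clay: σ_v = 19.5×2.1 + 18.5×3.65 = 108.47 kPa.
Pore pressure: u = 9.81×(5.75 − 1.6) = 40.712 kPa.
Initial effective stress: σ'_0 = σ_v − u = 108.47 − 40.712 = 67.758 kPa.
Final effective stress: σ'_f = 67.758 + 63 = 130.76 kPa.
σ'_f = 130.76 > σ'_p = 78.9 kPa, so the stress path crosses the preconsolidation pressure — recompression up to σ'_p, then virgin compression beyond:
S_c = H/(1+e₀)·[C_r·log₁₀(σ'_p/σ'_0) + C_c·log₁₀(σ'_f/σ'_p)]
    = 7.3/1.78 × [0.085×log₁₀(78.9/67.758) + 0.44×log₁₀(130.76/78.9)]
    = 4.1011 × [0.0056199 + 0.096535] = 0.4189 m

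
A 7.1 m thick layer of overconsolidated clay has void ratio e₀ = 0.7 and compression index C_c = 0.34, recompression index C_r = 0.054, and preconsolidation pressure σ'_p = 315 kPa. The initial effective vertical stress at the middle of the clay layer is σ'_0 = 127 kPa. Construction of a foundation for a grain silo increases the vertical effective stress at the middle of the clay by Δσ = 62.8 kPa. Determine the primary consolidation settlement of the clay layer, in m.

Final effective stress: σ'_f = 127 + 62.8 = 189.8 kPa.
σ'_f = 189.8 ≤ σ'_p = 315 kPa, so the clay remains overconsolidated and only the recompression index applies:
S_c = C_r·H/(1+e₀)·log₁₀(σ'_f/σ'_0) = 0.054×7.1/1.7×log₁₀(189.8/127)
    = 0.22553 × 0.17449 = 0.03935 m

S_c ≈ 0.0394 m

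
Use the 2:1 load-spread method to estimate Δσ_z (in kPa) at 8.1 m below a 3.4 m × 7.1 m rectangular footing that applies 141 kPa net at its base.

Δσ_z ≈ 19.5 kPa

By the 2:1 method the load spreads at 1 horizontal : 2 vertical, so at depth z the loaded area has grown by z in each plan dimension:
Δσ = qBL/((B+z)(L+z)) = 141×3.4×7.1/((3.4+8.1)(7.1+8.1)) = 19.472 kPa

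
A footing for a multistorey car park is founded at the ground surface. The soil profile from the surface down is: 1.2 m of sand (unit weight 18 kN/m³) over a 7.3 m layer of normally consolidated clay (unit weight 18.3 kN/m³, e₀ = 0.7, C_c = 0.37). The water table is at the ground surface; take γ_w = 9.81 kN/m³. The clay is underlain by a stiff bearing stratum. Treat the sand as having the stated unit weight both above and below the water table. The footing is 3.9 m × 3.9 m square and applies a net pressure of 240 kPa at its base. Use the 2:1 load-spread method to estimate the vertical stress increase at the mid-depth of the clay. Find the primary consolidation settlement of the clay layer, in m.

S_c ≈ 0.534 m

Mid-depth of clay below the ground surface: z = 1.2 + 7.3/2 = 4.85 m.
Total vertical stress at mid-clay: σ_v = 18×1.2 + 18.3×3.65 = 88.395 kPa.
Pore pressure: u = 9.81×(4.85 − 0) = 47.578 kPa.
Initial effective stress: σ'_0 = σ_v − u = 88.395 − 47.578 = 40.817 kPa.
Stress increase at mid-clay by the 2:1 spreading method:
Δσ = qBL/((B+z)(L+z)) = 240×3.9×3.9/((3.9+4.85)(3.9+4.85)) = 47.679 kPa
Final effective stress: σ'_f = σ'_0 + Δσ = 40.817 + 47.679 = 88.496 kPa.
Normally consolidated clay, so the full stress increment lies on the virgin compression line:
S_c = C_c·H/(1+e₀)·log₁₀(σ'_f/σ'_0) = 0.37×7.3/(1+0.7)×log₁₀(88.496/40.817)
    = 1.5888 × 0.33608 = 0.534 m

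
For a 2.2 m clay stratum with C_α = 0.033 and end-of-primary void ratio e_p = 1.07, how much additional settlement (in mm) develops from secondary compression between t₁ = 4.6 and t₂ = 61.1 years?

Secondary compression: S_s = C_α·H/(1+e_p)·log₁₀(t₂/t₁)
S_s = 0.033×2.2/(1+1.07)×log₁₀(61.1/4.6)
    = 0.03507 × 1.123 = 0.0394 m

S_s ≈ 39.4 mm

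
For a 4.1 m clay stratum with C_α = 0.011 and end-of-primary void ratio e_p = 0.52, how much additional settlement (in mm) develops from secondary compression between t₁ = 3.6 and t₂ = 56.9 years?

Secondary compression: S_s = C_α·H/(1+e_p)·log₁₀(t₂/t₁)
S_s = 0.011×4.1/(1+0.52)×log₁₀(56.9/3.6)
    = 0.02967 × 1.199 = 0.03557 m

S_s ≈ 35.6 mm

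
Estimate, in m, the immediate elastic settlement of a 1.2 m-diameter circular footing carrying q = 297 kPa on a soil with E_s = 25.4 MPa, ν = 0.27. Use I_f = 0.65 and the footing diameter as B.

Immediate (elastic) settlement: S_e = q·B·(1−ν²)/E_s · I_f.
E_s = 25.4 MPa = 25400 kPa.
S_e = 297 × 1.2 × (1 − 0.27²) / 25400 × 0.65
    = 297 × 1.2 × 0.9271 / 25400 × 0.65
    = 0.008456 m

S_e ≈ 0.00846 m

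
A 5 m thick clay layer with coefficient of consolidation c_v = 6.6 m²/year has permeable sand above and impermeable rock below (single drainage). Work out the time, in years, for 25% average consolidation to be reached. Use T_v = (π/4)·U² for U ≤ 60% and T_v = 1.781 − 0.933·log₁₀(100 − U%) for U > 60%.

Drainage path length: H_d = H = 5 m (single drainage).
U ≤ 60%: T_v = (π/4)·U² = (π/4)×0.25² = 0.049087.
t = T_v·H_d²/c_v = 0.049087×5²/6.6 = 0.1859 years.

t ≈ 0.186 years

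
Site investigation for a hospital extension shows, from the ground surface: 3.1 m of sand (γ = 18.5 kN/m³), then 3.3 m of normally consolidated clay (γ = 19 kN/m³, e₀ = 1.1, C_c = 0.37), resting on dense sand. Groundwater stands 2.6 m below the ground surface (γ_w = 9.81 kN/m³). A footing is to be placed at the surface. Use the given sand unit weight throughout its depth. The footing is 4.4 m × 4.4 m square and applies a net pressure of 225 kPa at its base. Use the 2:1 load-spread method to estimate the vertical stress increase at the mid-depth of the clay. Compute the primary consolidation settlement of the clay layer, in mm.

S_c ≈ 144 mm

Mid-depth of clay below the ground surface: z = 3.1 + 3.3/2 = 4.75 m.
Total vertical stress at mid-clay: σ_v = 18.5×3.1 + 19×1.65 = 88.7 kPa.
Pore pressure: u = 9.81×(4.75 − 2.6) = 21.091 kPa.
Initial effective stress: σ'_0 = σ_v − u = 88.7 − 21.091 = 67.609 kPa.
Stress increase at mid-clay by the 2:1 spreading method:
Δσ = qBL/((B+z)(L+z)) = 225×4.4×4.4/((4.4+4.75)(4.4+4.75)) = 52.029 kPa
Final effective stress: σ'_f = σ'_0 + Δσ = 67.609 + 52.029 = 119.64 kPa.
Normally consolidated clay, so the full stress increment lies on the virgin compression line:
S_c = C_c·H/(1+e₀)·log₁₀(σ'_f/σ'_0) = 0.37×3.3/(1+1.1)×log₁₀(119.64/67.609)
    = 0.58143 × 0.24787 = 0.1441 m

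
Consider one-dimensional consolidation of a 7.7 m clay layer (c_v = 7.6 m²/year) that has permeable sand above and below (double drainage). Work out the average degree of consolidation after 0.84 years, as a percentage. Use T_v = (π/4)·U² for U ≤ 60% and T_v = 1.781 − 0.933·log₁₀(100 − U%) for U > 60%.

U ≈ 72 %

Drainage path length: H_d = H/2 = 3.85 m (double drainage).
T_v = c_v·t/H_d² = 7.6×0.84/3.85² = 0.4307.
T_v = 0.4307 corresponds to the U > 60% branch:
U = 1 − 10^((1.781 − T_v)/0.933)/100 = 0.7199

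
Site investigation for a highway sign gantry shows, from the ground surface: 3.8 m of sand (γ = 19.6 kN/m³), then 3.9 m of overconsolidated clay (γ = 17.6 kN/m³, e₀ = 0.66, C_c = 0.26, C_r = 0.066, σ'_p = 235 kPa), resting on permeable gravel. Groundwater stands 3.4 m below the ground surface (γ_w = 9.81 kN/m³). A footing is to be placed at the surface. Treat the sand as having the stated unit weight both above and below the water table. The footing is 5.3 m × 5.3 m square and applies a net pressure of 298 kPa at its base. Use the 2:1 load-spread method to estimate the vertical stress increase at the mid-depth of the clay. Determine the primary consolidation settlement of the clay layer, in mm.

S_c ≈ 39.6 mm

Mid-depth of clay below the ground surface: z = 3.8 + 3.9/2 = 5.75 m.
Total vertical stress at mid-clay: σ_v = 19.6×3.8 + 17.6×1.95 = 108.8 kPa.
Pore pressure: u = 9.81×(5.75 − 3.4) = 23.054 kPa.
Initial effective stress: σ'_0 = σ_v − u = 108.8 − 23.054 = 85.746 kPa.
Stress increase at mid-clay by the 2:1 spreading method:
Δσ = qBL/((B+z)(L+z)) = 298×5.3×5.3/((5.3+5.75)(5.3+5.75)) = 68.556 kPa
Final effective stress: σ'_f = 85.746 + 68.556 = 154.3 kPa.
σ'_f = 154.3 ≤ σ'_p = 235 kPa, so the clay remains overconsolidated and only the recompression index applies:
S_c = C_r·H/(1+e₀)·log₁₀(σ'_f/σ'_0) = 0.066×3.9/1.66×log₁₀(154.3/85.746)
    = 0.15506 × 0.25515 = 0.03956 m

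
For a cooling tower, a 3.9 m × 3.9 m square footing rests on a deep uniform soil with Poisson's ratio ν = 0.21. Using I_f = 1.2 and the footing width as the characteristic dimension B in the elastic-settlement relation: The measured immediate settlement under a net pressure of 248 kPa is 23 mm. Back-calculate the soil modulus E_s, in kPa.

S_e = q·B·(1−ν²)/E_s · I_f  ⇒  E_s = q·B·(1−ν²)·I_f / S_e.
E_s = 248 × 3.9 × 0.9559 × 1.2 / 0.023 = 48240 kPa

E_s ≈ 48200 kPa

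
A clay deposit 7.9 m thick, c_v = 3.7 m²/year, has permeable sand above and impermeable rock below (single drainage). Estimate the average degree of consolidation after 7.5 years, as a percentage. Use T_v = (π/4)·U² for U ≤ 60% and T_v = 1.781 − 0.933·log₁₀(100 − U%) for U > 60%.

U ≈ 72.9 %

Drainage path length: H_d = H = 7.9 m (single drainage).
T_v = c_v·t/H_d² = 3.7×7.5/7.9² = 0.44464.
T_v = 0.44464 corresponds to the U > 60% branch:
U = 1 − 10^((1.781 − T_v)/0.933)/100 = 0.7294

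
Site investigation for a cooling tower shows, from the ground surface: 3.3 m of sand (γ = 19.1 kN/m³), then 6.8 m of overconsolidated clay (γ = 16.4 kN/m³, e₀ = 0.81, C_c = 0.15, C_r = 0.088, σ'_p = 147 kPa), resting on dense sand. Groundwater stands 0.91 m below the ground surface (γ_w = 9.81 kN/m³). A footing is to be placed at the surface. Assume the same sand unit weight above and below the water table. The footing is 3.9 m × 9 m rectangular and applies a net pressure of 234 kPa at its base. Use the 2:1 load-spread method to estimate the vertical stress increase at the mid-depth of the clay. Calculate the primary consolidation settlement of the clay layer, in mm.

S_c ≈ 84.1 mm

Mid-depth of clay below the ground surface: z = 3.3 + 6.8/2 = 6.7 m.
Total vertical stress at mid-clay: σ_v = 19.1×3.3 + 16.4×3.4 = 118.79 kPa.
Pore pressure: u = 9.81×(6.7 − 0.91) = 56.8 kPa.
Initial effective stress: σ'_0 = σ_v − u = 118.79 − 56.8 = 61.99 kPa.
Stress increase at mid-clay by the 2:1 spreading method:
Δσ = qBL/((B+z)(L+z)) = 234×3.9×9/((3.9+6.7)(9+6.7)) = 49.353 kPa
Final effective stress: σ'_f = 61.99 + 49.353 = 111.34 kPa.
σ'_f = 111.34 ≤ σ'_p = 147 kPa, so the clay remains overconsolidated and only the recompression index applies:
S_c = C_r·H/(1+e₀)·log₁₀(σ'_f/σ'_0) = 0.088×6.8/1.81×log₁₀(111.34/61.99)
    = 0.33061 × 0.25433 = 0.08408 m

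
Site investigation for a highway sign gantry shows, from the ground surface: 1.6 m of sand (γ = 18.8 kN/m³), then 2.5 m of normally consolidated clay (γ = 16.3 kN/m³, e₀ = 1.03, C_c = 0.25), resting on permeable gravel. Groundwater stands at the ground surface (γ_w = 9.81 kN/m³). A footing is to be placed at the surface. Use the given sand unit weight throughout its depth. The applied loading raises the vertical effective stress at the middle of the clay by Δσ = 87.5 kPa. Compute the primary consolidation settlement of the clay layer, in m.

S_c ≈ 0.212 m

Mid-depth of clay below the ground surface: z = 1.6 + 2.5/2 = 2.85 m.
Total vertical stress at mid-clay: σ_v = 18.8×1.6 + 16.3×1.25 = 50.455 kPa.
Pore pressure: u = 9.81×(2.85 − 0) = 27.959 kPa.
Initial effective stress: σ'_0 = σ_v − u = 50.455 − 27.959 = 22.496 kPa.
Final effective stress: σ'_f = σ'_0 + Δσ = 22.496 + 87.5 = 110 kPa.
Normally consolidated clay, so the full stress increment lies on the virgin compression line:
S_c = C_c·H/(1+e₀)·log₁₀(σ'_f/σ'_0) = 0.25×2.5/(1+1.03)×log₁₀(110/22.496)
    = 0.30788 × 0.68929 = 0.2122 m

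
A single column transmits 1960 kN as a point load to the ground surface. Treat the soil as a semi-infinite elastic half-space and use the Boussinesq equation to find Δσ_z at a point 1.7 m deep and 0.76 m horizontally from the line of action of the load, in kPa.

Δσ_z ≈ 205 kPa

Boussinesq vertical stress below a point load on an elastic half-space:
Δσ_z = 3P/(2πz²) · [1 + (r/z)²]^(−5/2)
r/z = 0.76/1.7 = 0.44706; [1+(r/z)²]^(−5/2) = 0.63412.
Δσ_z = 3×1960/(2π×1.7²) × 0.63412 = 323.82 × 0.63412 = 205.3 kPa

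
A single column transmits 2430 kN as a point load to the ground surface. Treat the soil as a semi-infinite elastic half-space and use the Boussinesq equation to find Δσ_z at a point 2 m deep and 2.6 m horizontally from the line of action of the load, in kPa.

Δσ_z ≈ 24.4 kPa

Boussinesq vertical stress below a point load on an elastic half-space:
Δσ_z = 3P/(2πz²) · [1 + (r/z)²]^(−5/2)
r/z = 2.6/2 = 1.3; [1+(r/z)²]^(−5/2) = 0.08426.
Δσ_z = 3×2430/(2π×2²) × 0.08426 = 290.06 × 0.08426 = 24.44 kPa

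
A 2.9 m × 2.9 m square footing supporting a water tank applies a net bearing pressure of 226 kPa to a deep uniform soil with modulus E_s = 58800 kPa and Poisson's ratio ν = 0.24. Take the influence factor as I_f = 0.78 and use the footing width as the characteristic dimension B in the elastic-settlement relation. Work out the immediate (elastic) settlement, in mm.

S_e ≈ 8.19 mm

Immediate (elastic) settlement: S_e = q·B·(1−ν²)/E_s · I_f.
S_e = 226 × 2.9 × (1 − 0.24²) / 58800 × 0.78
    = 226 × 2.9 × 0.9424 / 58800 × 0.78
    = 0.008193 m = 8.193 mm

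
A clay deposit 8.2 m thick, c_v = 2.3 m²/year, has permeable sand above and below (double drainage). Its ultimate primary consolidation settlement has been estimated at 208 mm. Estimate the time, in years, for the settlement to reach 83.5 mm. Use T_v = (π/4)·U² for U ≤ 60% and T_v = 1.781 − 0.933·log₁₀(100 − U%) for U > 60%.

Drainage path length: H_d = H/2 = 4.1 m (double drainage).
U = S(t)/S_ult = 83.5/208 = 0.4014.
U ≤ 60%: T_v = (π/4)·U² = (π/4)×0.40144² = 0.12657.
t = T_v·H_d²/c_v = 0.12657×4.1²/2.3 = 0.9251 years.

t ≈ 0.925 years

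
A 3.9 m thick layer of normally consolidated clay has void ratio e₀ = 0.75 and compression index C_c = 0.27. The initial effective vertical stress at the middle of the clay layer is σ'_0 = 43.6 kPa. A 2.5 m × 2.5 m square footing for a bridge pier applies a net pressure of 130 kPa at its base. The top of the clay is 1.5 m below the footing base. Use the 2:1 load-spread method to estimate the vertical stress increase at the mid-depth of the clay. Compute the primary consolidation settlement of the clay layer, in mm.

S_c ≈ 111 mm

Mid-depth of clay below the footing base: z = 1.5 + 3.9/2 = 3.45 m.
Stress increase at mid-clay by the 2:1 spreading method:
Δσ = qBL/((B+z)(L+z)) = 130×2.5×2.5/((2.5+3.45)(2.5+3.45)) = 22.95 kPa
Final effective stress: σ'_f = σ'_0 + Δσ = 43.6 + 22.95 = 66.55 kPa.
Normally consolidated clay, so the full stress increment lies on the virgin compression line:
S_c = C_c·H/(1+e₀)·log₁₀(σ'_f/σ'_0) = 0.27×3.9/(1+0.75)×log₁₀(66.55/43.6)
    = 0.60171 × 0.18366 = 0.1105 m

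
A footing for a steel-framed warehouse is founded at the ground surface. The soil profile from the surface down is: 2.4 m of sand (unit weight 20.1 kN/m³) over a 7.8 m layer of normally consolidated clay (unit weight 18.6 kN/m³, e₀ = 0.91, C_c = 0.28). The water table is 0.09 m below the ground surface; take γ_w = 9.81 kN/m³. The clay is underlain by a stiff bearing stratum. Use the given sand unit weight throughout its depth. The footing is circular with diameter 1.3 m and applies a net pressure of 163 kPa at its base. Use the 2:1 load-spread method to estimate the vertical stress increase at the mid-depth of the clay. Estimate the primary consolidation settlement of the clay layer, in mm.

S_c ≈ 38.1 mm

Mid-depth of clay below the ground surface: z = 2.4 + 7.8/2 = 6.3 m.
Total vertical stress at mid-clay: σ_v = 20.1×2.4 + 18.6×3.9 = 120.78 kPa.
Pore pressure: u = 9.81×(6.3 − 0.09) = 60.92 kPa.
Initial effective stress: σ'_0 = σ_v − u = 120.78 − 60.92 = 59.86 kPa.
Stress increase at mid-clay by the 2:1 spreading method:
Δσ ≈ qD²/(D+z)² = 163×1.3²/(1.3+6.3)² = 4.7692 kPa
Final effective stress: σ'_f = σ'_0 + Δσ = 59.86 + 4.7692 = 64.629 kPa.
Normally consolidated clay, so the full stress increment lies on the virgin compression line:
S_c = C_c·H/(1+e₀)·log₁₀(σ'_f/σ'_0) = 0.28×7.8/(1+0.91)×log₁₀(64.629/59.86)
    = 1.1435 × 0.033291 = 0.03807 m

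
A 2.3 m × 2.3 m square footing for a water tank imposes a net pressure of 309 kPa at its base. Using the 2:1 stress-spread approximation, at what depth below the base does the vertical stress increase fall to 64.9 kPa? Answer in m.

2:1 spreading — at depth z the loaded area has grown by z in each plan dimension:
qB²/(B+z)² = Δσ_z ⇒ z = B(√(q/Δσ_z) − 1) = 2.3×(√(309/64.9) − 1) = 2.719 m

z ≈ 2.72 m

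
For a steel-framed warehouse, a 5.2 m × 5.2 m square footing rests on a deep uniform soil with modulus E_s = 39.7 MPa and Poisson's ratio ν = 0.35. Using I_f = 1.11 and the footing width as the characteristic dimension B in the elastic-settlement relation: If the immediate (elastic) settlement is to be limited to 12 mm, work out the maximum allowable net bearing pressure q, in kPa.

E_s = 39.7 MPa = 39700 kPa.
S_e = q·B·(1−ν²)/E_s · I_f  ⇒  q = S_e·E_s / (B·(1−ν²)·I_f).
q = 0.012 × 39700 / (5.2 × 0.8775 × 1.11) = 94.06 kPa

q ≈ 94.1 kPa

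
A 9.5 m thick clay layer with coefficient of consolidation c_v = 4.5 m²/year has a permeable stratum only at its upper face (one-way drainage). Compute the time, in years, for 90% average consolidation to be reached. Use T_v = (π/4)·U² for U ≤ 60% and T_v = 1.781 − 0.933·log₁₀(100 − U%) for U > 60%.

Drainage path length: H_d = H = 9.5 m (single drainage).
U > 60%: T_v = 1.781 − 0.933·log₁₀(100 − 90) = 0.848.
t = T_v·H_d²/c_v = 0.848×9.5²/4.5 = 17.01 years.

t ≈ 17 years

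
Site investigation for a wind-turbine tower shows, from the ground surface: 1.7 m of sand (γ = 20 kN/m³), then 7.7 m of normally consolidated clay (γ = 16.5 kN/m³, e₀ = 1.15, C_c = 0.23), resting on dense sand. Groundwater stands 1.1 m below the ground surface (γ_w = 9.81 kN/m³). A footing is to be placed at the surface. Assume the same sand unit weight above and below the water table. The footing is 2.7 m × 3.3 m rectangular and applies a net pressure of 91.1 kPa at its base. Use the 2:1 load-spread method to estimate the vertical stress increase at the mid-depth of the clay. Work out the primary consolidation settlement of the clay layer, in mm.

Mid-depth of clay below the ground surface: z = 1.7 + 7.7/2 = 5.55 m.
Total vertical stress at mid-clay: σ_v = 20×1.7 + 16.5×3.85 = 97.525 kPa.
Pore pressure: u = 9.81×(5.55 − 1.1) = 43.655 kPa.
Initial effective stress: σ'_0 = σ_v − u = 97.525 − 43.655 = 53.87 kPa.
Stress increase at mid-clay by the 2:1 spreading method:
Δσ = qBL/((B+z)(L+z)) = 91.1×2.7×3.3/((2.7+5.55)(3.3+5.55)) = 11.117 kPa
Final effective stress: σ'_f = σ'_0 + Δσ = 53.87 + 11.117 = 64.987 kPa.
Normally consolidated clay, so the full stress increment lies on the virgin compression line:
S_c = C_c·H/(1+e₀)·log₁₀(σ'_f/σ'_0) = 0.23×7.7/(1+1.15)×log₁₀(64.987/53.87)
    = 0.82372 × 0.08148 = 0.06712 m

S_c ≈ 67.1 mm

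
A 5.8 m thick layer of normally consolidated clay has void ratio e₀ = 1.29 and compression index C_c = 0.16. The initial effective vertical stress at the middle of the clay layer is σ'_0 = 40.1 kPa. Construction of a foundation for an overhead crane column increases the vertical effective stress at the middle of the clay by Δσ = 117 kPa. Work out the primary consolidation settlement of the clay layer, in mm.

Final effective stress: σ'_f = σ'_0 + Δσ = 40.1 + 117 = 157.1 kPa.
Normally consolidated clay, so the full stress increment lies on the virgin compression line:
S_c = C_c·H/(1+e₀)·log₁₀(σ'_f/σ'_0) = 0.16×5.8/(1+1.29)×log₁₀(157.1/40.1)
    = 0.40524 × 0.59303 = 0.2403 m

S_c ≈ 240 mm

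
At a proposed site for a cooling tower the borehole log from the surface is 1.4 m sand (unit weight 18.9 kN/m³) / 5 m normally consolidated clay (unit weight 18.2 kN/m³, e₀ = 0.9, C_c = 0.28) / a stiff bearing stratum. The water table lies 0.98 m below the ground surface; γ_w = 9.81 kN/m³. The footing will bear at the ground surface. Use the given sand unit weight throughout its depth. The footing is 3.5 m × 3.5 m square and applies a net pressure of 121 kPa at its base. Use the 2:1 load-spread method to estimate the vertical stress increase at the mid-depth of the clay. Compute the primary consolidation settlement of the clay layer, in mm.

Mid-depth of clay below the ground surface: z = 1.4 + 5/2 = 3.9 m.
Total vertical stress at mid-clay: σ_v = 18.9×1.4 + 18.2×2.5 = 71.96 kPa.
Pore pressure: u = 9.81×(3.9 − 0.98) = 28.645 kPa.
Initial effective stress: σ'_0 = σ_v − u = 71.96 − 28.645 = 43.315 kPa.
Stress increase at mid-clay by the 2:1 spreading method:
Δσ = qBL/((B+z)(L+z)) = 121×3.5×3.5/((3.5+3.9)(3.5+3.9)) = 27.068 kPa
Final effective stress: σ'_f = σ'_0 + Δσ = 43.315 + 27.068 = 70.383 kPa.
Normally consolidated clay, so the full stress increment lies on the virgin compression line:
S_c = C_c·H/(1+e₀)·log₁₀(σ'_f/σ'_0) = 0.28×5/(1+0.9)×log₁₀(70.383/43.315)
    = 0.73684 × 0.21083 = 0.1553 m

S_c ≈ 155 mm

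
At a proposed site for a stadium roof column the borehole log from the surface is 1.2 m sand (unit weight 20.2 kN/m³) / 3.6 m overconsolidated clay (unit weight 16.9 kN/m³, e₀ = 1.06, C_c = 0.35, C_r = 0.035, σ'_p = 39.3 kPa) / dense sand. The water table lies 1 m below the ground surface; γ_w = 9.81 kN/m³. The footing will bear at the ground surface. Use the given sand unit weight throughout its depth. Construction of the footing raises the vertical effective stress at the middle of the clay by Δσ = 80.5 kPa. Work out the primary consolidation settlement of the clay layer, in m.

Mid-depth of clay below the ground surface: z = 1.2 + 3.6/2 = 3 m.
Total vertical stress at mid-clay: σ_v = 20.2×1.2 + 16.9×1.8 = 54.66 kPa.
Pore pressure: u = 9.81×(3 − 1) = 19.62 kPa.
Initial effective stress: σ'_0 = σ_v − u = 54.66 − 19.62 = 35.04 kPa.
Final effective stress: σ'_f = 35.04 + 80.5 = 115.54 kPa.
σ'_f = 115.54 > σ'_p = 39.3 kPa, so the stress path crosses the preconsolidation pressure — recompression up to σ'_p, then virgin compression beyond:
S_c = H/(1+e₀)·[C_r·log₁₀(σ'_p/σ'_0) + C_c·log₁₀(σ'_f/σ'_p)]
    = 3.6/2.06 × [0.035×log₁₀(39.3/35.04) + 0.35×log₁₀(115.54/39.3)]
    = 1.7476 × [0.001744 + 0.16392] = 0.2895 m

S_c ≈ 0.29 m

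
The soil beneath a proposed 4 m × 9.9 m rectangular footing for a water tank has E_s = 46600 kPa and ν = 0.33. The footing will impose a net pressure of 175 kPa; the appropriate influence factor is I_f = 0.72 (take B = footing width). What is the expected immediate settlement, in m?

Immediate (elastic) settlement: S_e = q·B·(1−ν²)/E_s · I_f.
S_e = 175 × 4 × (1 − 0.33²) / 46600 × 0.72
    = 175 × 4 × 0.8911 / 46600 × 0.72
    = 0.009638 m

S_e ≈ 0.00964 m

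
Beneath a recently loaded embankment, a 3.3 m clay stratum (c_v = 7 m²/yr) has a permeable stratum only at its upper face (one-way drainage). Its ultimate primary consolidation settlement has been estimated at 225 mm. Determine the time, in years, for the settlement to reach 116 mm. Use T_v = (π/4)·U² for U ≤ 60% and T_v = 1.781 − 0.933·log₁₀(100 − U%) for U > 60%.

Drainage path length: H_d = H = 3.3 m (single drainage).
U = S(t)/S_ult = 116/225 = 0.5156.
U ≤ 60%: T_v = (π/4)·U² = (π/4)×0.51556² = 0.20876.
t = T_v·H_d²/c_v = 0.20876×3.3²/7 = 0.3248 years.

t ≈ 0.325 years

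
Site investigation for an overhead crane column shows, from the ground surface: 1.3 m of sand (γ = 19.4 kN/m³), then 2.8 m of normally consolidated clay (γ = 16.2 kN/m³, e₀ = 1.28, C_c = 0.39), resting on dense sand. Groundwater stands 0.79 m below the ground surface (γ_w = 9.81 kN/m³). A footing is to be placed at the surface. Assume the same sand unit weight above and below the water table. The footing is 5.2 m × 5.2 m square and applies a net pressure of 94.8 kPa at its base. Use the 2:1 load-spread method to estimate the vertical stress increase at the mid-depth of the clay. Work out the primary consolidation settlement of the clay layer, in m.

S_c ≈ 0.183 m

Mid-depth of clay below the ground surface: z = 1.3 + 2.8/2 = 2.7 m.
Total vertical stress at mid-clay: σ_v = 19.4×1.3 + 16.2×1.4 = 47.9 kPa.
Pore pressure: u = 9.81×(2.7 − 0.79) = 18.737 kPa.
Initial effective stress: σ'_0 = σ_v − u = 47.9 − 18.737 = 29.163 kPa.
Stress increase at mid-clay by the 2:1 spreading method:
Δσ = qBL/((B+z)(L+z)) = 94.8×5.2×5.2/((5.2+2.7)(5.2+2.7)) = 41.073 kPa
Final effective stress: σ'_f = σ'_0 + Δσ = 29.163 + 41.073 = 70.236 kPa.
Normally consolidated clay, so the full stress increment lies on the virgin compression line:
S_c = C_c·H/(1+e₀)·log₁₀(σ'_f/σ'_0) = 0.39×2.8/(1+1.28)×log₁₀(70.236/29.163)
    = 0.47895 × 0.38173 = 0.1828 m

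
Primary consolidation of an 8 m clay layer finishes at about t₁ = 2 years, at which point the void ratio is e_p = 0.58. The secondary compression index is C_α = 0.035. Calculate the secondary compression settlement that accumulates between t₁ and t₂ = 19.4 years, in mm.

S_s ≈ 175 mm

Secondary compression: S_s = C_α·H/(1+e_p)·log₁₀(t₂/t₁)
S_s = 0.035×8/(1+0.58)×log₁₀(19.4/2)
    = 0.1772 × 0.9868 = 0.1749 m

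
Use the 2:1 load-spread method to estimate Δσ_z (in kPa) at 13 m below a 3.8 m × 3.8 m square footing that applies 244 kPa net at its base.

Δσ_z ≈ 12.5 kPa

By the 2:1 method the load spreads at 1 horizontal : 2 vertical, so at depth z the loaded area has grown by z in each plan dimension:
Δσ = qBL/((B+z)(L+z)) = 244×3.8×3.8/((3.8+13)(3.8+13)) = 12.484 kPa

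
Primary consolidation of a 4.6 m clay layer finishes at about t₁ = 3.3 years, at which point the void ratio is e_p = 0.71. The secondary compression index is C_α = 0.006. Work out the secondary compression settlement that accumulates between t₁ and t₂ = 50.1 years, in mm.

Secondary compression: S_s = C_α·H/(1+e_p)·log₁₀(t₂/t₁)
S_s = 0.006×4.6/(1+0.71)×log₁₀(50.1/3.3)
    = 0.01614 × 1.181 = 0.01907 m

S_s ≈ 19.1 mm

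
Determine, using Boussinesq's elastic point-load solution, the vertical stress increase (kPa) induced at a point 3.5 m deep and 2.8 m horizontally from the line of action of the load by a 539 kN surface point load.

Δσ_z ≈ 6.1 kPa

Boussinesq vertical stress below a point load on an elastic half-space:
Δσ_z = 3P/(2πz²) · [1 + (r/z)²]^(−5/2)
r/z = 2.8/3.5 = 0.8; [1+(r/z)²]^(−5/2) = 0.29033.
Δσ_z = 3×539/(2π×3.5²) × 0.29033 = 21.008 × 0.29033 = 6.099 kPa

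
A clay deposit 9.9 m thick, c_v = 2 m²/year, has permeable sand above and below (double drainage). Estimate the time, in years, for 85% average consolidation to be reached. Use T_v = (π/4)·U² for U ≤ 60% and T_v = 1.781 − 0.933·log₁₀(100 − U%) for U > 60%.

Drainage path length: H_d = H/2 = 4.95 m (double drainage).
U > 60%: T_v = 1.781 − 0.933·log₁₀(100 − 85) = 0.68371.
t = T_v·H_d²/c_v = 0.68371×4.95²/2 = 8.376 years.

t ≈ 8.38 years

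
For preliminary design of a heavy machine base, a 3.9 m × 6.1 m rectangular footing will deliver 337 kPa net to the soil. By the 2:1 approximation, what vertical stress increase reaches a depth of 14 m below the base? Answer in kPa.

Δσ_z ≈ 22.3 kPa

By the 2:1 method the load spreads at 1 horizontal : 2 vertical, so at depth z the loaded area has grown by z in each plan dimension:
Δσ = qBL/((B+z)(L+z)) = 337×3.9×6.1/((3.9+14)(6.1+14)) = 22.283 kPa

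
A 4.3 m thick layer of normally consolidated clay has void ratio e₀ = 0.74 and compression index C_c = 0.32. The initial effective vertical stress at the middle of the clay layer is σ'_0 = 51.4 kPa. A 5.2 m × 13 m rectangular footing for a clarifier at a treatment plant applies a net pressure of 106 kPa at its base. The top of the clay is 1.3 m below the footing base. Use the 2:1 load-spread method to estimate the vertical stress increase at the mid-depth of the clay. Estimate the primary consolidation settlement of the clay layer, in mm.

S_c ≈ 235 mm

Mid-depth of clay below the footing base: z = 1.3 + 4.3/2 = 3.45 m.
Stress increase at mid-clay by the 2:1 spreading method:
Δσ = qBL/((B+z)(L+z)) = 106×5.2×13/((5.2+3.45)(13+3.45)) = 50.358 kPa
Final effective stress: σ'_f = σ'_0 + Δσ = 51.4 + 50.358 = 101.76 kPa.
Normally consolidated clay, so the full stress increment lies on the virgin compression line:
S_c = C_c·H/(1+e₀)·log₁₀(σ'_f/σ'_0) = 0.32×4.3/(1+0.74)×log₁₀(101.76/51.4)
    = 0.7908 × 0.29661 = 0.2346 m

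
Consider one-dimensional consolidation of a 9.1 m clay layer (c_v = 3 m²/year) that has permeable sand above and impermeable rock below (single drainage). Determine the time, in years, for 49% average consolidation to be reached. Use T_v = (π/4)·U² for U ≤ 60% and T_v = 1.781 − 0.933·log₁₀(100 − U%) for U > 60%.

Drainage path length: H_d = H = 9.1 m (single drainage).
U ≤ 60%: T_v = (π/4)·U² = (π/4)×0.49² = 0.18857.
t = T_v·H_d²/c_v = 0.18857×9.1²/3 = 5.205 years.

t ≈ 5.21 years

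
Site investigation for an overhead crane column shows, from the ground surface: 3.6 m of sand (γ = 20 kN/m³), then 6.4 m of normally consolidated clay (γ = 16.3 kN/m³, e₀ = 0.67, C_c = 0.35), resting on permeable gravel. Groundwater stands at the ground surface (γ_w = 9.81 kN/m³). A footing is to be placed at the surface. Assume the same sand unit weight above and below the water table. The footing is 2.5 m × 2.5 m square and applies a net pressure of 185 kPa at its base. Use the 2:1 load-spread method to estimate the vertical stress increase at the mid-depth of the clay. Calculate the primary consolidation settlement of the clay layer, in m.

Mid-depth of clay below the ground surface: z = 3.6 + 6.4/2 = 6.8 m.
Total vertical stress at mid-clay: σ_v = 20×3.6 + 16.3×3.2 = 124.16 kPa.
Pore pressure: u = 9.81×(6.8 − 0) = 66.708 kPa.
Initial effective stress: σ'_0 = σ_v − u = 124.16 − 66.708 = 57.452 kPa.
Stress increase at mid-clay by the 2:1 spreading method:
Δσ = qBL/((B+z)(L+z)) = 185×2.5×2.5/((2.5+6.8)(2.5+6.8)) = 13.369 kPa
Final effective stress: σ'_f = σ'_0 + Δσ = 57.452 + 13.369 = 70.821 kPa.
Normally consolidated clay, so the full stress increment lies on the virgin compression line:
S_c = C_c·H/(1+e₀)·log₁₀(σ'_f/σ'_0) = 0.35×6.4/(1+0.67)×log₁₀(70.821/57.452)
    = 1.3413 × 0.090857 = 0.1219 m

S_c ≈ 0.122 m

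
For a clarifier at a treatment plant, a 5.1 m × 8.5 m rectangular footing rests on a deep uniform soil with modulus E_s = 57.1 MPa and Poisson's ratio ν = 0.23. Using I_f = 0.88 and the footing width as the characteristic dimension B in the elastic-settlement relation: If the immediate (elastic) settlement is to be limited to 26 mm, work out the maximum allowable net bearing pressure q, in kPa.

E_s = 57.1 MPa = 57100 kPa.
S_e = q·B·(1−ν²)/E_s · I_f  ⇒  q = S_e·E_s / (B·(1−ν²)·I_f).
q = 0.026 × 57100 / (5.1 × 0.9471 × 0.88) = 349.3 kPa

q ≈ 349 kPa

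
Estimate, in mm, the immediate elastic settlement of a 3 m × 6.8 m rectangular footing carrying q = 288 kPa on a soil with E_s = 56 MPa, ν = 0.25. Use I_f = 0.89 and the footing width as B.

Immediate (elastic) settlement: S_e = q·B·(1−ν²)/E_s · I_f.
E_s = 56 MPa = 56000 kPa.
S_e = 288 × 3 × (1 − 0.25²) / 56000 × 0.89
    = 288 × 3 × 0.9375 / 56000 × 0.89
    = 0.01287 m = 12.87 mm

S_e ≈ 12.9 mm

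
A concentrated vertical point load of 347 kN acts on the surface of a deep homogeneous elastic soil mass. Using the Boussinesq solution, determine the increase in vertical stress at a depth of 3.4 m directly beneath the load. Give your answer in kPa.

Boussinesq vertical stress below a point load on an elastic half-space:
Δσ_z = 3P/(2πz²) · [1 + (r/z)²]^(−5/2)
r/z = 0/3.4 = 0; [1+(r/z)²]^(−5/2) = 1.
Δσ_z = 3×347/(2π×3.4²) × 1 = 14.332 × 1 = 14.33 kPa

Δσ_z ≈ 14.3 kPa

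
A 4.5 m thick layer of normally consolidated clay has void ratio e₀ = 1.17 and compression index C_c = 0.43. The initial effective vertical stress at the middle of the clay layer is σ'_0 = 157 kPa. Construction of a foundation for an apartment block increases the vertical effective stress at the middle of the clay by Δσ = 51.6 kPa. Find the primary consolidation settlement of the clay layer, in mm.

Final effective stress: σ'_f = σ'_0 + Δσ = 157 + 51.6 = 208.6 kPa.
Normally consolidated clay, so the full stress increment lies on the virgin compression line:
S_c = C_c·H/(1+e₀)·log₁₀(σ'_f/σ'_0) = 0.43×4.5/(1+1.17)×log₁₀(208.6/157)
    = 0.89171 × 0.12341 = 0.11 m

S_c ≈ 110 mm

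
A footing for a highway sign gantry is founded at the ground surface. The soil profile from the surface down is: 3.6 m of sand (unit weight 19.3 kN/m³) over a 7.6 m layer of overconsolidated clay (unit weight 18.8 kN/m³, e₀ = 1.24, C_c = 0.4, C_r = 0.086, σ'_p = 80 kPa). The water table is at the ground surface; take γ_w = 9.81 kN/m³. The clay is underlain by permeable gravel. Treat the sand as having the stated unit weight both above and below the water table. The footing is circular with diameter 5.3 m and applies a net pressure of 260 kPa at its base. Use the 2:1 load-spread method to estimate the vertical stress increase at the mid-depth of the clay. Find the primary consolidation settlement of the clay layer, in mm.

S_c ≈ 227 mm

Mid-depth of clay below the ground surface: z = 3.6 + 7.6/2 = 7.4 m.
Total vertical stress at mid-clay: σ_v = 19.3×3.6 + 18.8×3.8 = 140.92 kPa.
Pore pressure: u = 9.81×(7.4 − 0) = 72.594 kPa.
Initial effective stress: σ'_0 = σ_v − u = 140.92 − 72.594 = 68.326 kPa.
Stress increase at mid-clay by the 2:1 spreading method:
Δσ ≈ qD²/(D+z)² = 260×5.3²/(5.3+7.4)² = 45.281 kPa
Final effective stress: σ'_f = 68.326 + 45.281 = 113.61 kPa.
σ'_f = 113.61 > σ'_p = 80 kPa, so the stress path crosses the preconsolidation pressure — recompression up to σ'_p, then virgin compression beyond:
S_c = H/(1+e₀)·[C_r·log₁₀(σ'_p/σ'_0) + C_c·log₁₀(σ'_f/σ'_p)]
    = 7.6/2.24 × [0.086×log₁₀(80/68.326) + 0.4×log₁₀(113.61/80)]
    = 3.3929 × [0.0058913 + 0.060931] = 0.2267 m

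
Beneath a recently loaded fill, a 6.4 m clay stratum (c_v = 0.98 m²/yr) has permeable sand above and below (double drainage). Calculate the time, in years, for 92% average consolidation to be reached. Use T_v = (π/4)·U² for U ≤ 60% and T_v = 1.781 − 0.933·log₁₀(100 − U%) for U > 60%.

Drainage path length: H_d = H/2 = 3.2 m (double drainage).
U > 60%: T_v = 1.781 − 0.933·log₁₀(100 − 92) = 0.93842.
t = T_v·H_d²/c_v = 0.93842×3.2²/0.98 = 9.806 years.

t ≈ 9.81 years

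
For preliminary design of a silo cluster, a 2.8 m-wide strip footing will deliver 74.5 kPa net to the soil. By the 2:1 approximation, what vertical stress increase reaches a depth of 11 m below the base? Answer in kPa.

Δσ_z ≈ 15.1 kPa

By the 2:1 method the load spreads at 1 horizontal : 2 vertical, so at depth z the loaded area has grown by z in each plan dimension:
Δσ = qB/(B+z) = 74.5×2.8/(2.8+11) = 15.116 kPa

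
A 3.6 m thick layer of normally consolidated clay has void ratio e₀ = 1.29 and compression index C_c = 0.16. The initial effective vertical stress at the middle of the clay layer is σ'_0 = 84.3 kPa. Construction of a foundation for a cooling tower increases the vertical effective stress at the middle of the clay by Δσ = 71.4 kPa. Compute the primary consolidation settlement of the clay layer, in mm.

Final effective stress: σ'_f = σ'_0 + Δσ = 84.3 + 71.4 = 155.7 kPa.
Normally consolidated clay, so the full stress increment lies on the virgin compression line:
S_c = C_c·H/(1+e₀)·log₁₀(σ'_f/σ'_0) = 0.16×3.6/(1+1.29)×log₁₀(155.7/84.3)
    = 0.25153 × 0.26646 = 0.06702 m

S_c ≈ 67 mm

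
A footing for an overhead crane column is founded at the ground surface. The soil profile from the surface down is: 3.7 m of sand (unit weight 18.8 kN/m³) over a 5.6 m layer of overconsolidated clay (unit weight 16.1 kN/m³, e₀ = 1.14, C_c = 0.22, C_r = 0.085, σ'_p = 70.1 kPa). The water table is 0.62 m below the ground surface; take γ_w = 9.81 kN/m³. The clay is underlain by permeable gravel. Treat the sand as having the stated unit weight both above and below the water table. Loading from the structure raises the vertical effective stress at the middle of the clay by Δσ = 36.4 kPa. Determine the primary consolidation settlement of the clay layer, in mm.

S_c ≈ 91.7 mm

Mid-depth of clay below the ground surface: z = 3.7 + 5.6/2 = 6.5 m.
Total vertical stress at mid-clay: σ_v = 18.8×3.7 + 16.1×2.8 = 114.64 kPa.
Pore pressure: u = 9.81×(6.5 − 0.62) = 57.683 kPa.
Initial effective stress: σ'_0 = σ_v − u = 114.64 − 57.683 = 56.957 kPa.
Final effective stress: σ'_f = 56.957 + 36.4 = 93.357 kPa.
σ'_f = 93.357 > σ'_p = 70.1 kPa, so the stress path crosses the preconsolidation pressure — recompression up to σ'_p, then virgin compression beyond:
S_c = H/(1+e₀)·[C_r·log₁₀(σ'_p/σ'_0) + C_c·log₁₀(σ'_f/σ'_p)]
    = 5.6/2.14 × [0.085×log₁₀(70.1/56.957) + 0.22×log₁₀(93.357/70.1)]
    = 2.6168 × [0.0076645 + 0.027374] = 0.09169 m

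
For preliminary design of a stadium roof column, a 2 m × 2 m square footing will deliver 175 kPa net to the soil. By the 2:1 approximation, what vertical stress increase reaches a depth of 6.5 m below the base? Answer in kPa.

Δσ_z ≈ 9.69 kPa

By the 2:1 method the load spreads at 1 horizontal : 2 vertical, so at depth z the loaded area has grown by z in each plan dimension:
Δσ = qBL/((B+z)(L+z)) = 175×2×2/((2+6.5)(2+6.5)) = 9.6886 kPa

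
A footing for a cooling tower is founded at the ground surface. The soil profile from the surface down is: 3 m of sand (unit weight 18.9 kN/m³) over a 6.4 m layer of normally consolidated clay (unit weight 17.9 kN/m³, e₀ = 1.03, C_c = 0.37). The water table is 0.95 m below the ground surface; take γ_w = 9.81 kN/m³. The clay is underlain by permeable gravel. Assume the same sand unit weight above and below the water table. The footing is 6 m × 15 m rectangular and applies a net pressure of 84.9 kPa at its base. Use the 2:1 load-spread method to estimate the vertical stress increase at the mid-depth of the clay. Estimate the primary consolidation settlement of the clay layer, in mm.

Mid-depth of clay below the ground surface: z = 3 + 6.4/2 = 6.2 m.
Total vertical stress at mid-clay: σ_v = 18.9×3 + 17.9×3.2 = 113.98 kPa.
Pore pressure: u = 9.81×(6.2 − 0.95) = 51.503 kPa.
Initial effective stress: σ'_0 = σ_v − u = 113.98 − 51.503 = 62.477 kPa.
Stress increase at mid-clay by the 2:1 spreading method:
Δσ = qBL/((B+z)(L+z)) = 84.9×6×15/((6+6.2)(15+6.2)) = 29.543 kPa
Final effective stress: σ'_f = σ'_0 + Δσ = 62.477 + 29.543 = 92.02 kPa.
Normally consolidated clay, so the full stress increment lies on the virgin compression line:
S_c = C_c·H/(1+e₀)·log₁₀(σ'_f/σ'_0) = 0.37×6.4/(1+1.03)×log₁₀(92.02/62.477)
    = 1.1665 × 0.16816 = 0.1962 m

S_c ≈ 196 mm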